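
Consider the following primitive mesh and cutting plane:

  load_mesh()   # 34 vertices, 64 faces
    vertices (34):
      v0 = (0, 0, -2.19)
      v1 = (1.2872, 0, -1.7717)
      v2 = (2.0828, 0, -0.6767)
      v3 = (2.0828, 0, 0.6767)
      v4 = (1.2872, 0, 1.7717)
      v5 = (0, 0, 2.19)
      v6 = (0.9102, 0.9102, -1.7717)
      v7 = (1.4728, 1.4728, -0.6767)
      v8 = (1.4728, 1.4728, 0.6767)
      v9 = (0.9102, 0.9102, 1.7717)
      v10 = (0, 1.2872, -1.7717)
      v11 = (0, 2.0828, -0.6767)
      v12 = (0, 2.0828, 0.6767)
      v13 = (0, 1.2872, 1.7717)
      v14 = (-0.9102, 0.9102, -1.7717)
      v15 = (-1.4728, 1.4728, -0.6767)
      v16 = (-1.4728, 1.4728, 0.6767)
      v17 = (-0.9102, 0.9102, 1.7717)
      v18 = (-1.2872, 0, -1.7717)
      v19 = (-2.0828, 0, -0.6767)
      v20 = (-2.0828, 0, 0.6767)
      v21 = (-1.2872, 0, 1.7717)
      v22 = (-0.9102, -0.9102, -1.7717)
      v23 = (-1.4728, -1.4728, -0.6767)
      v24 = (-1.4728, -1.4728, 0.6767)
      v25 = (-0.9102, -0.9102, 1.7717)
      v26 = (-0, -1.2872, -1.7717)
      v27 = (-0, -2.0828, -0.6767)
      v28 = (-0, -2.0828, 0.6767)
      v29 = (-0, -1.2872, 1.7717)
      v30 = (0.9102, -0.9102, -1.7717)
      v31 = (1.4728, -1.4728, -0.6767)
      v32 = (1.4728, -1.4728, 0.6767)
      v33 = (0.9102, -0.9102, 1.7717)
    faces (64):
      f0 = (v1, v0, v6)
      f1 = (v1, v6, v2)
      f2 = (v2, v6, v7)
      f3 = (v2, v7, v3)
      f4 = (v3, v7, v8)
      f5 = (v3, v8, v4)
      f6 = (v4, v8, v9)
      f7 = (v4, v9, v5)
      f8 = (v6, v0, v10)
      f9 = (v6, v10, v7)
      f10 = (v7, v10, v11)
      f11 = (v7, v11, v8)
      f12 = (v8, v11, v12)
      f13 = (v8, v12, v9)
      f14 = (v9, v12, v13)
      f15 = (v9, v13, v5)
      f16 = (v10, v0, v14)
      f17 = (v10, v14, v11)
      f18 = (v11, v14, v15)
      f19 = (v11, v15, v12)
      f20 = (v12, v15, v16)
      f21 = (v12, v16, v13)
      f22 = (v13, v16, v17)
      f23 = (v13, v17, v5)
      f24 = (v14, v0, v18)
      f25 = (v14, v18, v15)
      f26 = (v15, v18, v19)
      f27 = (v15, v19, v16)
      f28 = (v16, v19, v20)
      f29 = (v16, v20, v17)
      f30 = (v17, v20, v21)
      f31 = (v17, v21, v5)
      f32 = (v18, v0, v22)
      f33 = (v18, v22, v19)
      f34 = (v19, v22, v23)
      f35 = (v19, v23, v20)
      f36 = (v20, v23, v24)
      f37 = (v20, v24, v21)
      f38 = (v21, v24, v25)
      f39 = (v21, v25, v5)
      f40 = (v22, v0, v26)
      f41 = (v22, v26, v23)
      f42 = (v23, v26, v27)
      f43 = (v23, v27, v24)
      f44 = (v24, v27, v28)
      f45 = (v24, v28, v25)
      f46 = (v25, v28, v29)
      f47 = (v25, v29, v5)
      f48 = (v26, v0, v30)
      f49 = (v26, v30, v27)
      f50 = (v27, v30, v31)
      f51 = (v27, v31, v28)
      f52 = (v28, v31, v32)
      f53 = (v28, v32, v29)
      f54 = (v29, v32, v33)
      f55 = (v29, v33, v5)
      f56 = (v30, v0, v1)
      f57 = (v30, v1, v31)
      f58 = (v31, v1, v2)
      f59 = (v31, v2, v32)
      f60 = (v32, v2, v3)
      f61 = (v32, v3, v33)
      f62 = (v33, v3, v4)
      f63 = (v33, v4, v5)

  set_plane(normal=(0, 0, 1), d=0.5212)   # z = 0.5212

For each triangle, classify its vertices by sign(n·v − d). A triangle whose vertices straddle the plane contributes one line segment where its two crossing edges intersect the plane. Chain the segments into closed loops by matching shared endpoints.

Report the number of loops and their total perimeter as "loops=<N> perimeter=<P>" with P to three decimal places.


Straddling triangles (16 of 64):
  (v2,v7,v3) [--+] → (2.01271, 0.169219, 0.5212)–(2.0828, 0, 0.5212)  len=0.1832
  (v3,v7,v8) [+-+] → (2.01271, 0.169219, 0.5212)–(1.4728, 1.4728, 0.5212)  len=1.4110
  (v7,v11,v8) [--+] → (1.30358, 1.54289, 0.5212)–(1.4728, 1.4728, 0.5212)  len=0.1832
  (v8,v11,v12) [+-+] → (1.30358, 1.54289, 0.5212)–(0, 2.0828, 0.5212)  len=1.4110
  (v11,v15,v12) [--+] → (-0.169219, 2.01271, 0.5212)–(0, 2.0828, 0.5212)  len=0.1832
  (v12,v15,v16) [+-+] → (-0.169219, 2.01271, 0.5212)–(-1.4728, 1.4728, 0.5212)  len=1.4110
  (v15,v19,v16) [--+] → (-1.54289, 1.30358, 0.5212)–(-1.4728, 1.4728, 0.5212)  len=0.1832
  (v16,v19,v20) [+-+] → (-1.54289, 1.30358, 0.5212)–(-2.0828, 0, 0.5212)  len=1.4110
  (v19,v23,v20) [--+] → (-2.01271, -0.169219, 0.5212)–(-2.0828, 0, 0.5212)  len=0.1832
  (v20,v23,v24) [+-+] → (-2.01271, -0.169219, 0.5212)–(-1.4728, -1.4728, 0.5212)  len=1.4110
  (v23,v27,v24) [--+] → (-1.30358, -1.54289, 0.5212)–(-1.4728, -1.4728, 0.5212)  len=0.1832
  (v24,v27,v28) [+-+] → (-1.30358, -1.54289, 0.5212)–(0, -2.0828, 0.5212)  len=1.4110
  (v27,v31,v28) [--+] → (0.169219, -2.01271, 0.5212)–(0, -2.0828, 0.5212)  len=0.1832
  (v28,v31,v32) [+-+] → (0.169219, -2.01271, 0.5212)–(1.4728, -1.4728, 0.5212)  len=1.4110
  (v31,v2,v32) [--+] → (1.54289, -1.30358, 0.5212)–(1.4728, -1.4728, 0.5212)  len=0.1832
  (v32,v2,v3) [+-+] → (1.54289, -1.30358, 0.5212)–(2.0828, 0, 0.5212)  len=1.4110

Chained into 1 loop(s):
  loop 1: 16 segments, perimeter = 12.7530
Total perimeter = 12.753

loops=1 perimeter=12.753


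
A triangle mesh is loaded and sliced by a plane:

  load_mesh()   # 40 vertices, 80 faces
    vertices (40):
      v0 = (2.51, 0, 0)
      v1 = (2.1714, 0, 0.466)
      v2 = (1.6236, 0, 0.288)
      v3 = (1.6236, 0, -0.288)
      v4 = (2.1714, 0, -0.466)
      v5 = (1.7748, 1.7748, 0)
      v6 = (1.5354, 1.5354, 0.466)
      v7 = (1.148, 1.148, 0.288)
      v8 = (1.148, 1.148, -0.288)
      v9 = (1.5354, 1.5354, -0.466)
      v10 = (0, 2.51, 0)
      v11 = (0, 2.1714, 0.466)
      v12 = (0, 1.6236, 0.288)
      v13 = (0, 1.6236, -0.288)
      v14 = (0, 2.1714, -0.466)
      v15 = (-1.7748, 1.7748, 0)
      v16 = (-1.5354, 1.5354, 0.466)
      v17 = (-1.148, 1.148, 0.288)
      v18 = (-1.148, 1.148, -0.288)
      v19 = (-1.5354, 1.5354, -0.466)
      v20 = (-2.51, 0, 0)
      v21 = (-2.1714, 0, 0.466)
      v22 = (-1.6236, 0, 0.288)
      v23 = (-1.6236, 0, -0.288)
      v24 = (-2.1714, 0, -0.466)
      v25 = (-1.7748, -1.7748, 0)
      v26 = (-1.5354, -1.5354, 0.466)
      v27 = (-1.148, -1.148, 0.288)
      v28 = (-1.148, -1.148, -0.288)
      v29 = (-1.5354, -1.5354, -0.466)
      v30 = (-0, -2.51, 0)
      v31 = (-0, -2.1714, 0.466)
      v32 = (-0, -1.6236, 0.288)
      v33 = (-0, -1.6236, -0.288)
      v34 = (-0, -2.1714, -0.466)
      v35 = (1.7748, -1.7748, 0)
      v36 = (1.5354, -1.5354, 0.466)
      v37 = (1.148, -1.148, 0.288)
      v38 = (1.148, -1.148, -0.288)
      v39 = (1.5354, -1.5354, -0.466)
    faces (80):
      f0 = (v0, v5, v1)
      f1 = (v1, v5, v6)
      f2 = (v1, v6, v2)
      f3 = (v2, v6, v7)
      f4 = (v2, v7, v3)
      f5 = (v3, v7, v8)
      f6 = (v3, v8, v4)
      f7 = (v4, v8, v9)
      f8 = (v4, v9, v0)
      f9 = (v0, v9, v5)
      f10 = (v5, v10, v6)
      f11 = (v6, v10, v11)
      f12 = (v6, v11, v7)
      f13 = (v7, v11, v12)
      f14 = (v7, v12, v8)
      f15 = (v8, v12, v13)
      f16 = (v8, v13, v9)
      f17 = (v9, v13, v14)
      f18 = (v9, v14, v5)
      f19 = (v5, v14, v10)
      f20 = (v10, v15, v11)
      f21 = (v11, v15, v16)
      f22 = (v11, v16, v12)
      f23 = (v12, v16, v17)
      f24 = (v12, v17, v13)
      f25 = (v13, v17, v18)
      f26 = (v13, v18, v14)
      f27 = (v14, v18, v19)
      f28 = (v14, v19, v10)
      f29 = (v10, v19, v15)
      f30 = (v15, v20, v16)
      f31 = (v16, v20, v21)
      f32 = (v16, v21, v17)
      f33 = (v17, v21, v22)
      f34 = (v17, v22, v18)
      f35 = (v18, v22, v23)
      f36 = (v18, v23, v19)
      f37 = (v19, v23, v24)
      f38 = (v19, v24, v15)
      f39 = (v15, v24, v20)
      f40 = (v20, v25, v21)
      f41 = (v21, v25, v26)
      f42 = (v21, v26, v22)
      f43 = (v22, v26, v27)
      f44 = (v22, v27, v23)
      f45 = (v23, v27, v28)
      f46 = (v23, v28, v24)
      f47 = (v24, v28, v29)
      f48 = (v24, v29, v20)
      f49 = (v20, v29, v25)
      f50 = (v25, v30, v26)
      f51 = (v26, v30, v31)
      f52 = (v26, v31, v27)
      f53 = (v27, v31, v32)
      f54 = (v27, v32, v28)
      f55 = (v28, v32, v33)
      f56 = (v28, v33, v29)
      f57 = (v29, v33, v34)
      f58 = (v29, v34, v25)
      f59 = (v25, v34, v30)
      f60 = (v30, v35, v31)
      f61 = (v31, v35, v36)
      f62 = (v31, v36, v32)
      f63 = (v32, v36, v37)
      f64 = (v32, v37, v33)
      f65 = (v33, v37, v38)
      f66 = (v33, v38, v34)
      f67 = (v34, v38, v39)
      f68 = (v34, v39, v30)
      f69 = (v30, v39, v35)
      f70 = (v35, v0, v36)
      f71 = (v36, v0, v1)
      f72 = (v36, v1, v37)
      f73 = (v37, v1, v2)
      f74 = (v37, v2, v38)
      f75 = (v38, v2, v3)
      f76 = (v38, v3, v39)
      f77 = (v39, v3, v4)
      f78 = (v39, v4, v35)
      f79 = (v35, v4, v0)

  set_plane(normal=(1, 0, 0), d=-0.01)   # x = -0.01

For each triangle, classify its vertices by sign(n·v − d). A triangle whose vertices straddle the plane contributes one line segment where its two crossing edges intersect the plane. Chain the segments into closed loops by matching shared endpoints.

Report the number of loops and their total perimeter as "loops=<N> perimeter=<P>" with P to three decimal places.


loops=2 perimeter=5.760

Straddling triangles (20 of 80):
  (v10,v15,v11) [+-+] → (-0.01, 2.50586, 0)–(-0.01, 2.16917, 0.463374)  len=0.5728
  (v11,v15,v16) [+--] → (-0.01, 2.16917, 0.463374)–(-0.01, 2.16726, 0.466)  len=0.0032
  (v11,v16,v12) [+-+] → (-0.01, 2.16726, 0.466)–(-0.01, 1.62303, 0.289159)  len=0.5722
  (v12,v16,v17) [+--] → (-0.01, 1.62303, 0.289159)–(-0.01, 1.61946, 0.288)  len=0.0038
  (v12,v17,v13) [+-+] → (-0.01, 1.61946, 0.288)–(-0.01, 1.61946, -0.282983)  len=0.5710
  (v13,v17,v18) [+--] → (-0.01, 1.61946, -0.282983)–(-0.01, 1.61946, -0.288)  len=0.0050
  (v13,v18,v14) [+-+] → (-0.01, 1.61946, -0.288)–(-0.01, 2.16249, -0.464449)  len=0.5710
  (v14,v18,v19) [+--] → (-0.01, 2.16249, -0.464449)–(-0.01, 2.16726, -0.466)  len=0.0050
  (v14,v19,v10) [+-+] → (-0.01, 2.16726, -0.466)–(-0.01, 2.50365, -0.00303504)  len=0.5723
  (v10,v19,v15) [+--] → (-0.01, 2.50365, -0.00303504)–(-0.01, 2.50586, 0)  len=0.0038
  (v25,v30,v26) [-+-] → (-0.01, -2.50586, 0)–(-0.01, -2.50365, 0.00303504)  len=0.0038
  (v26,v30,v31) [-++] → (-0.01, -2.50365, 0.00303504)–(-0.01, -2.16726, 0.466)  len=0.5723
  (v26,v31,v27) [-+-] → (-0.01, -2.16726, 0.466)–(-0.01, -2.16249, 0.464449)  len=0.0050
  (v27,v31,v32) [-++] → (-0.01, -2.16249, 0.464449)–(-0.01, -1.61946, 0.288)  len=0.5710
  (v27,v32,v28) [-+-] → (-0.01, -1.61946, 0.288)–(-0.01, -1.61946, 0.282983)  len=0.0050
  (v28,v32,v33) [-++] → (-0.01, -1.61946, 0.282983)–(-0.01, -1.61946, -0.288)  len=0.5710
  (v28,v33,v29) [-+-] → (-0.01, -1.61946, -0.288)–(-0.01, -1.62303, -0.289159)  len=0.0038
  (v29,v33,v34) [-++] → (-0.01, -1.62303, -0.289159)–(-0.01, -2.16726, -0.466)  len=0.5722
  (v29,v34,v25) [-+-] → (-0.01, -2.16726, -0.466)–(-0.01, -2.16917, -0.463374)  len=0.0032
  (v25,v34,v30) [-++] → (-0.01, -2.16917, -0.463374)–(-0.01, -2.50586, 0)  len=0.5728

Chained into 2 loop(s):
  loop 1: 10 segments, perimeter = 2.8800
  loop 2: 10 segments, perimeter = 2.8800
Total perimeter = 5.760


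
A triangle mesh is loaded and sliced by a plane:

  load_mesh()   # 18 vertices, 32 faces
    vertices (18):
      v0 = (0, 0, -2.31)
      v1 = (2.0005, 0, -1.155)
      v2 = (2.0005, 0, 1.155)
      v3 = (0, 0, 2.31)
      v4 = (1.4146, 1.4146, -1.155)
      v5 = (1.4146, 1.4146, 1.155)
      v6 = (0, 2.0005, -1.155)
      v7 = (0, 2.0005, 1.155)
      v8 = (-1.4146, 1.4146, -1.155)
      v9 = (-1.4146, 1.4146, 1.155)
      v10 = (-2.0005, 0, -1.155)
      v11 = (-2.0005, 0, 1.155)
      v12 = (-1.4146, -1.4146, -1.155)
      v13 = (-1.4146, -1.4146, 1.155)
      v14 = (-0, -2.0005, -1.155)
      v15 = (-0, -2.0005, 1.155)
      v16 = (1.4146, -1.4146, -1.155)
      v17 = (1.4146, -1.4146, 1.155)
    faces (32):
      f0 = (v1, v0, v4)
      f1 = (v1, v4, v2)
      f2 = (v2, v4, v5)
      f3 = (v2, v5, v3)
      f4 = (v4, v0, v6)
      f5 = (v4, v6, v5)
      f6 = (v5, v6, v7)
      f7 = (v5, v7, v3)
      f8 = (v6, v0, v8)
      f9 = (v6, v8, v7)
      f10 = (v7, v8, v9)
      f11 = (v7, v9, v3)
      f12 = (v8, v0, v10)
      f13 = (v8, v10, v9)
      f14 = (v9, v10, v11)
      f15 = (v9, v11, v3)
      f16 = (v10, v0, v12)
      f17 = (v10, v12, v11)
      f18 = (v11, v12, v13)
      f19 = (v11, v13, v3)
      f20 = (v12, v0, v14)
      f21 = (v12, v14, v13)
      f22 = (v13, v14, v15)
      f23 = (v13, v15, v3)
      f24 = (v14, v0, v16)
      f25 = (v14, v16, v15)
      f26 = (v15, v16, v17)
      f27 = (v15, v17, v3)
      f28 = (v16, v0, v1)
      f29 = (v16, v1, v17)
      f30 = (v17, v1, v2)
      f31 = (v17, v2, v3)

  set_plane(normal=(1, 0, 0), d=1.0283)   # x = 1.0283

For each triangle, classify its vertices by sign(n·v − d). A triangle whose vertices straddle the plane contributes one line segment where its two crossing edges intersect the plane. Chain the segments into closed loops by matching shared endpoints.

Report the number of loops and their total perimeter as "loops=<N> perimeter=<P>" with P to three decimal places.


loops=1 perimeter=11.372

Straddling triangles (12 of 32):
  (v1,v0,v4) [+-+] → (1.0283, 0, -1.71631)–(1.0283, 1.0283, -1.47041)  len=1.0573
  (v2,v5,v3) [++-] → (1.0283, 1.0283, 1.47041)–(1.0283, 0, 1.71631)  len=1.0573
  (v4,v0,v6) [+--] → (1.0283, 1.0283, -1.47041)–(1.0283, 1.5746, -1.155)  len=0.6308
  (v4,v6,v5) [+-+] → (1.0283, 1.5746, -1.155)–(1.0283, 1.5746, 0.524184)  len=1.6792
  (v5,v6,v7) [+--] → (1.0283, 1.5746, 0.524184)–(1.0283, 1.5746, 1.155)  len=0.6308
  (v5,v7,v3) [+--] → (1.0283, 1.5746, 1.155)–(1.0283, 1.0283, 1.47041)  len=0.6308
  (v14,v0,v16) [--+] → (1.0283, -1.0283, -1.47041)–(1.0283, -1.5746, -1.155)  len=0.6308
  (v14,v16,v15) [-+-] → (1.0283, -1.5746, -1.155)–(1.0283, -1.5746, -0.524184)  len=0.6308
  (v15,v16,v17) [-++] → (1.0283, -1.5746, -0.524184)–(1.0283, -1.5746, 1.155)  len=1.6792
  (v15,v17,v3) [-+-] → (1.0283, -1.5746, 1.155)–(1.0283, -1.0283, 1.47041)  len=0.6308
  (v16,v0,v1) [+-+] → (1.0283, -1.0283, -1.47041)–(1.0283, 0, -1.71631)  len=1.0573
  (v17,v2,v3) [++-] → (1.0283, 0, 1.71631)–(1.0283, -1.0283, 1.47041)  len=1.0573

Chained into 1 loop(s):
  loop 1: 12 segments, perimeter = 11.3724
Total perimeter = 11.372


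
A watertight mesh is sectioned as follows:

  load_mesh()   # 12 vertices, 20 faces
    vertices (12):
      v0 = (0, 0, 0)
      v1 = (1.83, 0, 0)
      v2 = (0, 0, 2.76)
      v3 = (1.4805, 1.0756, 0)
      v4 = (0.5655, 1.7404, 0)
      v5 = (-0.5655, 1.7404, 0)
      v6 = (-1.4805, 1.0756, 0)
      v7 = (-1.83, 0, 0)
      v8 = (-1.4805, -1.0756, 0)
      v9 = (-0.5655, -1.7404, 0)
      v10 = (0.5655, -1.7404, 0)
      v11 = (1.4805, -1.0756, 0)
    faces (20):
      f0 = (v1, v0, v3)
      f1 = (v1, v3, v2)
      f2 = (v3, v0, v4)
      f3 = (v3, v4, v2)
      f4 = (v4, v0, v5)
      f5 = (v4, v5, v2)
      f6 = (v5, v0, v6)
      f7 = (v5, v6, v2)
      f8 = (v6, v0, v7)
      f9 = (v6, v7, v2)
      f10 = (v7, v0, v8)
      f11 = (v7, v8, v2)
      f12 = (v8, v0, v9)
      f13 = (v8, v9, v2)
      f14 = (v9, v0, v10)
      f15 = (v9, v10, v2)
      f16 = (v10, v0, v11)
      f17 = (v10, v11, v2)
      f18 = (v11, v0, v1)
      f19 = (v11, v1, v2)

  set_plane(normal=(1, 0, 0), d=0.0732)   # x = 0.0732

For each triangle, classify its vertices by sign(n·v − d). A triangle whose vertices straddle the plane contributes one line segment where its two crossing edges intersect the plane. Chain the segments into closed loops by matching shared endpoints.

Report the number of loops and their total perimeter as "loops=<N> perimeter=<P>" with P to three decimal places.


loops=1 perimeter=9.840

Straddling triangles (12 of 20):
  (v1,v0,v3) [+-+] → (0.0732, 0, 0)–(0.0732, 0.0531806, 0)  len=0.0532
  (v1,v3,v2) [++-] → (0.0732, 0.0531806, 2.62354)–(0.0732, 0, 2.6496)  len=0.0592
  (v3,v0,v4) [+-+] → (0.0732, 0.0531806, 0)–(0.0732, 0.225283, 0)  len=0.1721
  (v3,v4,v2) [++-] → (0.0732, 0.225283, 2.40274)–(0.0732, 0.0531806, 2.62354)  len=0.2799
  (v4,v0,v5) [+--] → (0.0732, 0.225283, 0)–(0.0732, 1.7404, 0)  len=1.5151
  (v4,v5,v2) [+--] → (0.0732, 1.7404, 0)–(0.0732, 0.225283, 2.40274)  len=2.8406
  (v9,v0,v10) [--+] → (0.0732, -0.225283, 0)–(0.0732, -1.7404, 0)  len=1.5151
  (v9,v10,v2) [-+-] → (0.0732, -1.7404, 0)–(0.0732, -0.225283, 2.40274)  len=2.8406
  (v10,v0,v11) [+-+] → (0.0732, -0.225283, 0)–(0.0732, -0.0531806, 0)  len=0.1721
  (v10,v11,v2) [++-] → (0.0732, -0.0531806, 2.62354)–(0.0732, -0.225283, 2.40274)  len=0.2799
  (v11,v0,v1) [+-+] → (0.0732, -0.0531806, 0)–(0.0732, 0, 0)  len=0.0532
  (v11,v1,v2) [++-] → (0.0732, 0, 2.6496)–(0.0732, -0.0531806, 2.62354)  len=0.0592

Chained into 1 loop(s):
  loop 1: 12 segments, perimeter = 9.8402
Total perimeter = 9.840


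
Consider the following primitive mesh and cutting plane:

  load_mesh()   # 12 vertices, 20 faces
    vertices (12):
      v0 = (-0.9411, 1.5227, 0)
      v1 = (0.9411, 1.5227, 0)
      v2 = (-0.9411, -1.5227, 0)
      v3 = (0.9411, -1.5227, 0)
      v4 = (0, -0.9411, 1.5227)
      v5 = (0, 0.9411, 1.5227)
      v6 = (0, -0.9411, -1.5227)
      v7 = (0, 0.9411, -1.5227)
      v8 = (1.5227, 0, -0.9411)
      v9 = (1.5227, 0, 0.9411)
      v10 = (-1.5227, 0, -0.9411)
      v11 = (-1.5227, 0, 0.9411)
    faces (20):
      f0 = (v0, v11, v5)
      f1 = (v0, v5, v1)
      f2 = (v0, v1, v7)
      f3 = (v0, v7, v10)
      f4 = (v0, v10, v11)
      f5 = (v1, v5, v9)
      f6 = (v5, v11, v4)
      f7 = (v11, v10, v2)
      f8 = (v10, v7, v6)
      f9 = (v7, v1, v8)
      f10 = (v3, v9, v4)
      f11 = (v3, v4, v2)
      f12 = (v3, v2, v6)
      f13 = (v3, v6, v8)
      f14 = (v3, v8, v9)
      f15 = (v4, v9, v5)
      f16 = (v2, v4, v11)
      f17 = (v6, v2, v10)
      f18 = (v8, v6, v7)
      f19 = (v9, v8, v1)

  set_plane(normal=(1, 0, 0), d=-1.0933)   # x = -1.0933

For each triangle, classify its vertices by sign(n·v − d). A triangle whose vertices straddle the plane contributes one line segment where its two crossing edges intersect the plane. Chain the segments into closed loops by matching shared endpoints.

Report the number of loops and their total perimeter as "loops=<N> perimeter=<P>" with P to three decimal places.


Straddling triangles (8 of 20):
  (v0,v11,v5) [+-+] → (-1.0933, 1.12422, 0.246278)–(-1.0933, 0.265389, 1.10511)  len=1.2146
  (v0,v7,v10) [++-] → (-1.0933, 0.265389, -1.10511)–(-1.0933, 1.12422, -0.246278)  len=1.2146
  (v0,v10,v11) [+--] → (-1.0933, 1.12422, -0.246278)–(-1.0933, 1.12422, 0.246278)  len=0.4926
  (v5,v11,v4) [+-+] → (-1.0933, 0.265389, 1.10511)–(-1.0933, -0.265389, 1.10511)  len=0.5308
  (v11,v10,v2) [--+] → (-1.0933, -1.12422, -0.246278)–(-1.0933, -1.12422, 0.246278)  len=0.4926
  (v10,v7,v6) [-++] → (-1.0933, 0.265389, -1.10511)–(-1.0933, -0.265389, -1.10511)  len=0.5308
  (v2,v4,v11) [++-] → (-1.0933, -0.265389, 1.10511)–(-1.0933, -1.12422, 0.246278)  len=1.2146
  (v6,v2,v10) [++-] → (-1.0933, -1.12422, -0.246278)–(-1.0933, -0.265389, -1.10511)  len=1.2146

Chained into 1 loop(s):
  loop 1: 8 segments, perimeter = 6.9050
Total perimeter = 6.905

loops=1 perimeter=6.905


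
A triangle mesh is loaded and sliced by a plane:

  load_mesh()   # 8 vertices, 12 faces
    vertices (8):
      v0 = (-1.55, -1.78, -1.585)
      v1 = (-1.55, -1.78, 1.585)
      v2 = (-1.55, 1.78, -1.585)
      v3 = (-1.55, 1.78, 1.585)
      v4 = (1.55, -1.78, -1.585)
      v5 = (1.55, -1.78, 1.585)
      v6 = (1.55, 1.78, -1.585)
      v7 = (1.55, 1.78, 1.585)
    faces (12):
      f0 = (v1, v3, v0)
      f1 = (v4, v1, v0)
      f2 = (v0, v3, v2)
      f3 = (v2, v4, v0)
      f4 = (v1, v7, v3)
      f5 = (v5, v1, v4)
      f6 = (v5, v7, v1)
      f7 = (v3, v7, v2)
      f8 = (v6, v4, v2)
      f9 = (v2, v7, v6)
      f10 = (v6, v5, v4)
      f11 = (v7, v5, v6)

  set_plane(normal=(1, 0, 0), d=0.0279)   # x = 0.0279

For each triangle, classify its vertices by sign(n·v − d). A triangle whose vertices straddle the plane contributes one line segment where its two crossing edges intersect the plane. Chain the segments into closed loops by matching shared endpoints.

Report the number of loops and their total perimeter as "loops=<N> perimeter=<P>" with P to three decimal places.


loops=1 perimeter=13.460

Straddling triangles (8 of 12):
  (v4,v1,v0) [+--] → (0.0279, -1.78, -0.02853)–(0.0279, -1.78, -1.585)  len=1.5565
  (v2,v4,v0) [-+-] → (0.0279, -0.03204, -1.585)–(0.0279, -1.78, -1.585)  len=1.7480
  (v1,v7,v3) [-+-] → (0.0279, 0.03204, 1.585)–(0.0279, 1.78, 1.585)  len=1.7480
  (v5,v1,v4) [+-+] → (0.0279, -1.78, 1.585)–(0.0279, -1.78, -0.02853)  len=1.6135
  (v5,v7,v1) [++-] → (0.0279, 0.03204, 1.585)–(0.0279, -1.78, 1.585)  len=1.8120
  (v3,v7,v2) [-+-] → (0.0279, 1.78, 1.585)–(0.0279, 1.78, 0.02853)  len=1.5565
  (v6,v4,v2) [++-] → (0.0279, -0.03204, -1.585)–(0.0279, 1.78, -1.585)  len=1.8120
  (v2,v7,v6) [-++] → (0.0279, 1.78, 0.02853)–(0.0279, 1.78, -1.585)  len=1.6135

Chained into 1 loop(s):
  loop 1: 8 segments, perimeter = 13.4600
Total perimeter = 13.460


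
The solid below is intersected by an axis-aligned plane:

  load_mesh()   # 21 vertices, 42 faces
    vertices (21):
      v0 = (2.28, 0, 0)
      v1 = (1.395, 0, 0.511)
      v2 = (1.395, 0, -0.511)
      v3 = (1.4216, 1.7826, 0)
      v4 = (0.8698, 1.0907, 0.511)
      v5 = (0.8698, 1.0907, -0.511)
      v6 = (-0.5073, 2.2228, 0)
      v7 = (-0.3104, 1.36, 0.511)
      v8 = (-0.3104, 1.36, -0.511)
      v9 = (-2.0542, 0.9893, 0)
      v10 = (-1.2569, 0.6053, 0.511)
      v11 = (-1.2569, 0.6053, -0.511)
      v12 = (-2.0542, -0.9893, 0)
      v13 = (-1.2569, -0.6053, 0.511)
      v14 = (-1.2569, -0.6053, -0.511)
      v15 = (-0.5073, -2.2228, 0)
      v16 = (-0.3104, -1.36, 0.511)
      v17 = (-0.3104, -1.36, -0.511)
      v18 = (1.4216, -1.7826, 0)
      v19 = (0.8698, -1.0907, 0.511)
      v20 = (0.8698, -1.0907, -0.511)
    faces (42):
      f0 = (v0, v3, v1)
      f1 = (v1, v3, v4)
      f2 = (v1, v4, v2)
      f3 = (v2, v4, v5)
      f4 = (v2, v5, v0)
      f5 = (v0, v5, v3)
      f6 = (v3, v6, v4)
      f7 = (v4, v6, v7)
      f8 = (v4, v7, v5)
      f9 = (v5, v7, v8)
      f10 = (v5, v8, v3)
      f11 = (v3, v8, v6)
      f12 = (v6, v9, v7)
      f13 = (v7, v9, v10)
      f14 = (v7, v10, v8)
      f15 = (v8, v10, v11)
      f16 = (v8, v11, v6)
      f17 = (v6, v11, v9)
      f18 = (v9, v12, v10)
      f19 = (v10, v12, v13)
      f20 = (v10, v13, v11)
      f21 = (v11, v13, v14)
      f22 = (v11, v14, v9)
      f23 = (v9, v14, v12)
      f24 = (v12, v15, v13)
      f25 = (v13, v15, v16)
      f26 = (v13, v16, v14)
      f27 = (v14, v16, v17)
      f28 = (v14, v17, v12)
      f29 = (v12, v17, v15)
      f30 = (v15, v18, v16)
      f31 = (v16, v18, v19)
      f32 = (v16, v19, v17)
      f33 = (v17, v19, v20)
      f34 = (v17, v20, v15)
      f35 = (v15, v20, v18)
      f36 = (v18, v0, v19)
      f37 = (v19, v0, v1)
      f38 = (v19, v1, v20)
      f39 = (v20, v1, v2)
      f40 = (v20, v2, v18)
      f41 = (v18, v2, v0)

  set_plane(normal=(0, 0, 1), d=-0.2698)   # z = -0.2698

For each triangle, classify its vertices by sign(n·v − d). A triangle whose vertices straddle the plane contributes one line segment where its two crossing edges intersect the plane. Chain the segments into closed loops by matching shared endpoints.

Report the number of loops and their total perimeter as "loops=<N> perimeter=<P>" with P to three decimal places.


Straddling triangles (28 of 42):
  (v1,v4,v2) [++-] → (1.27105, 0.257414, -0.2698)–(1.395, 0, -0.2698)  len=0.2857
  (v2,v4,v5) [-+-] → (1.27105, 0.257414, -0.2698)–(0.8698, 1.0907, -0.2698)  len=0.9249
  (v2,v5,v0) [--+] → (1.53544, 0.575873, -0.2698)–(1.81273, 0, -0.2698)  len=0.6392
  (v0,v5,v3) [+-+] → (1.53544, 0.575873, -0.2698)–(1.13026, 1.41729, -0.2698)  len=0.9339
  (v4,v7,v5) [++-] → (0.591264, 1.15426, -0.2698)–(0.8698, 1.0907, -0.2698)  len=0.2857
  (v5,v7,v8) [-+-] → (0.591264, 1.15426, -0.2698)–(-0.3104, 1.36, -0.2698)  len=0.9248
  (v5,v8,v3) [--+] → (0.507131, 1.55947, -0.2698)–(1.13026, 1.41729, -0.2698)  len=0.6391
  (v3,v8,v6) [+-+] → (0.507131, 1.55947, -0.2698)–(-0.40334, 1.76726, -0.2698)  len=0.9339
  (v7,v10,v8) [++-] → (-0.533781, 1.18188, -0.2698)–(-0.3104, 1.36, -0.2698)  len=0.2857
  (v8,v10,v11) [-+-] → (-0.533781, 1.18188, -0.2698)–(-1.2569, 0.6053, -0.2698)  len=0.9249
  (v8,v11,v6) [--+] → (-0.903077, 1.36879, -0.2698)–(-0.40334, 1.76726, -0.2698)  len=0.6392
  (v6,v11,v9) [+-+] → (-0.903077, 1.36879, -0.2698)–(-1.63324, 0.786554, -0.2698)  len=0.9339
  (v10,v13,v11) [++-] → (-1.2569, 0.319589, -0.2698)–(-1.2569, 0.6053, -0.2698)  len=0.2857
  (v11,v13,v14) [-+-] → (-1.2569, 0.319589, -0.2698)–(-1.2569, -0.6053, -0.2698)  len=0.9249
  (v11,v14,v9) [--+] → (-1.63324, 0.147376, -0.2698)–(-1.63324, 0.786554, -0.2698)  len=0.6392
  (v9,v14,v12) [+-+] → (-1.63324, 0.147376, -0.2698)–(-1.63324, -0.786554, -0.2698)  len=0.9339
  (v13,v16,v14) [++-] → (-1.03352, -0.783415, -0.2698)–(-1.2569, -0.6053, -0.2698)  len=0.2857
  (v14,v16,v17) [-+-] → (-1.03352, -0.783415, -0.2698)–(-0.3104, -1.36, -0.2698)  len=0.9249
  (v14,v17,v12) [--+] → (-1.1335, -1.18502, -0.2698)–(-1.63324, -0.786554, -0.2698)  len=0.6392
  (v12,v17,v15) [+-+] → (-1.1335, -1.18502, -0.2698)–(-0.40334, -1.76726, -0.2698)  len=0.9339
  (v16,v19,v17) [++-] → (-0.0318636, -1.29644, -0.2698)–(-0.3104, -1.36, -0.2698)  len=0.2857
  (v17,v19,v20) [-+-] → (-0.0318636, -1.29644, -0.2698)–(0.8698, -1.0907, -0.2698)  len=0.9248
  (v17,v20,v15) [--+] → (0.219787, -1.62507, -0.2698)–(-0.40334, -1.76726, -0.2698)  len=0.6391
  (v15,v20,v18) [+-+] → (0.219787, -1.62507, -0.2698)–(1.13026, -1.41729, -0.2698)  len=0.9339
  (v19,v1,v20) [++-] → (0.993751, -0.833286, -0.2698)–(0.8698, -1.0907, -0.2698)  len=0.2857
  (v20,v1,v2) [-+-] → (0.993751, -0.833286, -0.2698)–(1.395, 0, -0.2698)  len=0.9249
  (v20,v2,v18) [--+] → (1.40756, -0.841415, -0.2698)–(1.13026, -1.41729, -0.2698)  len=0.6392
  (v18,v2,v0) [+-+] → (1.40756, -0.841415, -0.2698)–(1.81273, 0, -0.2698)  len=0.9339

Chained into 2 loop(s):
  loop 1: 14 segments, perimeter = 8.4739
  loop 2: 14 segments, perimeter = 11.0113
Total perimeter = 19.485

loops=2 perimeter=19.485


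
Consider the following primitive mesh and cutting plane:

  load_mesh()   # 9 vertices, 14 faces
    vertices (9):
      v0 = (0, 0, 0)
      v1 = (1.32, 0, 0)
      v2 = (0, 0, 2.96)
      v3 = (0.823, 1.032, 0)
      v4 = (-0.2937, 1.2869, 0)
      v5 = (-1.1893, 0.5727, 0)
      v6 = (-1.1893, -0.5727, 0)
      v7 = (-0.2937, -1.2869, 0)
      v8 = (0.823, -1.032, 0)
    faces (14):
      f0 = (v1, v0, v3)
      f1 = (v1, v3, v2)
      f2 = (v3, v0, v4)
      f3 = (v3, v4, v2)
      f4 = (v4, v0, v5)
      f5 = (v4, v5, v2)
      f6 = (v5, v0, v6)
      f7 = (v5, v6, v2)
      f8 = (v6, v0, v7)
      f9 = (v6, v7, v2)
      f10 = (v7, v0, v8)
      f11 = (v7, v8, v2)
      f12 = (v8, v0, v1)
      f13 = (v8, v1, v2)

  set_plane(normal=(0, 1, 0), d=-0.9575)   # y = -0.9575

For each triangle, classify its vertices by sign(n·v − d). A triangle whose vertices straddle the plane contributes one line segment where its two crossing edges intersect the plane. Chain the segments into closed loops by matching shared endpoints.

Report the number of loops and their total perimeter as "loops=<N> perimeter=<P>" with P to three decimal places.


loops=1 perimeter=3.824

Straddling triangles (6 of 14):
  (v6,v0,v7) [++-] → (-0.218523, -0.9575, 0)–(-0.706764, -0.9575, 0)  len=0.4882
  (v6,v7,v2) [+-+] → (-0.706764, -0.9575, 0)–(-0.218523, -0.9575, 0.757653)  len=0.9013
  (v7,v0,v8) [-+-] → (-0.218523, -0.9575, 0)–(0.763588, -0.9575, 0)  len=0.9821
  (v7,v8,v2) [--+] → (0.763588, -0.9575, 0.213682)–(-0.218523, -0.9575, 0.757653)  len=1.1227
  (v8,v0,v1) [-++] → (0.763588, -0.9575, 0)–(0.858878, -0.9575, 0)  len=0.0953
  (v8,v1,v2) [-++] → (0.858878, -0.9575, 0)–(0.763588, -0.9575, 0.213682)  len=0.2340

Chained into 1 loop(s):
  loop 1: 6 segments, perimeter = 3.8236
Total perimeter = 3.824


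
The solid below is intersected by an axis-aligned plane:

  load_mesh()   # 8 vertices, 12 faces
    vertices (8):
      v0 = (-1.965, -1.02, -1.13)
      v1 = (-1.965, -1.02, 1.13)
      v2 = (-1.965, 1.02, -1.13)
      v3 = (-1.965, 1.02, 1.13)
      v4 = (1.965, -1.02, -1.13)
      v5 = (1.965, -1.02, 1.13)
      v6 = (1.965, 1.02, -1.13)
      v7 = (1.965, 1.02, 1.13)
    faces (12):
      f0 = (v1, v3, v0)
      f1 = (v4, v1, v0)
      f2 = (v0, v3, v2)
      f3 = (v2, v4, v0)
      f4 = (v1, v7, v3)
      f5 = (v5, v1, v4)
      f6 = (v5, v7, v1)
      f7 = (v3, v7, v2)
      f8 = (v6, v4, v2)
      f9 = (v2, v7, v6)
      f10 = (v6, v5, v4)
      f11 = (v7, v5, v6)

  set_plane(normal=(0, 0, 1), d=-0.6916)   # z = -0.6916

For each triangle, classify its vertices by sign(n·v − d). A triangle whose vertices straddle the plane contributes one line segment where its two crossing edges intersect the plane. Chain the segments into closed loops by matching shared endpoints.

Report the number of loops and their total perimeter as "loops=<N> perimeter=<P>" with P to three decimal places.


Straddling triangles (8 of 12):
  (v1,v3,v0) [++-] → (-1.965, -0.624276, -0.6916)–(-1.965, -1.02, -0.6916)  len=0.3957
  (v4,v1,v0) [-+-] → (1.20265, -1.02, -0.6916)–(-1.965, -1.02, -0.6916)  len=3.1676
  (v0,v3,v2) [-+-] → (-1.965, -0.624276, -0.6916)–(-1.965, 1.02, -0.6916)  len=1.6443
  (v5,v1,v4) [++-] → (1.20265, -1.02, -0.6916)–(1.965, -1.02, -0.6916)  len=0.7624
  (v3,v7,v2) [++-] → (-1.20265, 1.02, -0.6916)–(-1.965, 1.02, -0.6916)  len=0.7624
  (v2,v7,v6) [-+-] → (-1.20265, 1.02, -0.6916)–(1.965, 1.02, -0.6916)  len=3.1676
  (v6,v5,v4) [-+-] → (1.965, 0.624276, -0.6916)–(1.965, -1.02, -0.6916)  len=1.6443
  (v7,v5,v6) [++-] → (1.965, 0.624276, -0.6916)–(1.965, 1.02, -0.6916)  len=0.3957

Chained into 1 loop(s):
  loop 1: 8 segments, perimeter = 11.9400
Total perimeter = 11.940

loops=1 perimeter=11.940


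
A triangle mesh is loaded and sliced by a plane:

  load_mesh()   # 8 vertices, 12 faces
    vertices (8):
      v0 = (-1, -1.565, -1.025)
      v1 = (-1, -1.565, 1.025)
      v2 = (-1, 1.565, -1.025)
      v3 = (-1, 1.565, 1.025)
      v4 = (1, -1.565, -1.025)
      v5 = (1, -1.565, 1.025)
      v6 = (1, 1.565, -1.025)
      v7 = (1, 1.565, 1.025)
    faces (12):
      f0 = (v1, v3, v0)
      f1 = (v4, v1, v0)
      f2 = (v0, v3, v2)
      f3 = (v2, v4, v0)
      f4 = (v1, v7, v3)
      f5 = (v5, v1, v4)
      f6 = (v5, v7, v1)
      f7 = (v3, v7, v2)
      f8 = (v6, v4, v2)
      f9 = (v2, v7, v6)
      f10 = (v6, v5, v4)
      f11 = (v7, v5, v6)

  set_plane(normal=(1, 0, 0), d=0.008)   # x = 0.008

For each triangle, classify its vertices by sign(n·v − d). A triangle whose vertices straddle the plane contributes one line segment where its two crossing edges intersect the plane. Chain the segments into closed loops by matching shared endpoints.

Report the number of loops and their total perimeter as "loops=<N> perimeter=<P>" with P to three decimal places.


Straddling triangles (8 of 12):
  (v4,v1,v0) [+--] → (0.008, -1.565, -0.0082)–(0.008, -1.565, -1.025)  len=1.0168
  (v2,v4,v0) [-+-] → (0.008, -0.01252, -1.025)–(0.008, -1.565, -1.025)  len=1.5525
  (v1,v7,v3) [-+-] → (0.008, 0.01252, 1.025)–(0.008, 1.565, 1.025)  len=1.5525
  (v5,v1,v4) [+-+] → (0.008, -1.565, 1.025)–(0.008, -1.565, -0.0082)  len=1.0332
  (v5,v7,v1) [++-] → (0.008, 0.01252, 1.025)–(0.008, -1.565, 1.025)  len=1.5775
  (v3,v7,v2) [-+-] → (0.008, 1.565, 1.025)–(0.008, 1.565, 0.0082)  len=1.0168
  (v6,v4,v2) [++-] → (0.008, -0.01252, -1.025)–(0.008, 1.565, -1.025)  len=1.5775
  (v2,v7,v6) [-++] → (0.008, 1.565, 0.0082)–(0.008, 1.565, -1.025)  len=1.0332

Chained into 1 loop(s):
  loop 1: 8 segments, perimeter = 10.3600
Total perimeter = 10.360

loops=1 perimeter=10.360


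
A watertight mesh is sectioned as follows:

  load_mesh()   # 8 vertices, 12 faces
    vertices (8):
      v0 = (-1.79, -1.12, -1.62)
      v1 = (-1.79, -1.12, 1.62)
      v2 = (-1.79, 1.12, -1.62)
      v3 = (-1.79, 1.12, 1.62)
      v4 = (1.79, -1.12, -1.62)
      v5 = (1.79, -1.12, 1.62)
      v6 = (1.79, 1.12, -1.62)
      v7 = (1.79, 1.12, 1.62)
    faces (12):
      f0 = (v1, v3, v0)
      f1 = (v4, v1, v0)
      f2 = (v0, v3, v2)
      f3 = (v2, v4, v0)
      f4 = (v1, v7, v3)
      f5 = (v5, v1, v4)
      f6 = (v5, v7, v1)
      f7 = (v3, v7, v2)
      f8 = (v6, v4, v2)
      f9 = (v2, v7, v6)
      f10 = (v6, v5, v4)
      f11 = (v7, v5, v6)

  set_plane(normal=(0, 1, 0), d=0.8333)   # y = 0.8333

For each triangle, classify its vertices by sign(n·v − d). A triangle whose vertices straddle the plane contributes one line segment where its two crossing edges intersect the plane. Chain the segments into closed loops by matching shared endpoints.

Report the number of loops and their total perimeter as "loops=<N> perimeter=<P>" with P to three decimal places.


loops=1 perimeter=13.640

Straddling triangles (8 of 12):
  (v1,v3,v0) [-+-] → (-1.79, 0.8333, 1.62)–(-1.79, 0.8333, 1.20531)  len=0.4147
  (v0,v3,v2) [-++] → (-1.79, 0.8333, 1.20531)–(-1.79, 0.8333, -1.62)  len=2.8253
  (v2,v4,v0) [+--] → (-1.33179, 0.8333, -1.62)–(-1.79, 0.8333, -1.62)  len=0.4582
  (v1,v7,v3) [-++] → (1.33179, 0.8333, 1.62)–(-1.79, 0.8333, 1.62)  len=3.1218
  (v5,v7,v1) [-+-] → (1.79, 0.8333, 1.62)–(1.33179, 0.8333, 1.62)  len=0.4582
  (v6,v4,v2) [+-+] → (1.79, 0.8333, -1.62)–(-1.33179, 0.8333, -1.62)  len=3.1218
  (v6,v5,v4) [+--] → (1.79, 0.8333, -1.20531)–(1.79, 0.8333, -1.62)  len=0.4147
  (v7,v5,v6) [+-+] → (1.79, 0.8333, 1.62)–(1.79, 0.8333, -1.20531)  len=2.8253

Chained into 1 loop(s):
  loop 1: 8 segments, perimeter = 13.6400
Total perimeter = 13.640


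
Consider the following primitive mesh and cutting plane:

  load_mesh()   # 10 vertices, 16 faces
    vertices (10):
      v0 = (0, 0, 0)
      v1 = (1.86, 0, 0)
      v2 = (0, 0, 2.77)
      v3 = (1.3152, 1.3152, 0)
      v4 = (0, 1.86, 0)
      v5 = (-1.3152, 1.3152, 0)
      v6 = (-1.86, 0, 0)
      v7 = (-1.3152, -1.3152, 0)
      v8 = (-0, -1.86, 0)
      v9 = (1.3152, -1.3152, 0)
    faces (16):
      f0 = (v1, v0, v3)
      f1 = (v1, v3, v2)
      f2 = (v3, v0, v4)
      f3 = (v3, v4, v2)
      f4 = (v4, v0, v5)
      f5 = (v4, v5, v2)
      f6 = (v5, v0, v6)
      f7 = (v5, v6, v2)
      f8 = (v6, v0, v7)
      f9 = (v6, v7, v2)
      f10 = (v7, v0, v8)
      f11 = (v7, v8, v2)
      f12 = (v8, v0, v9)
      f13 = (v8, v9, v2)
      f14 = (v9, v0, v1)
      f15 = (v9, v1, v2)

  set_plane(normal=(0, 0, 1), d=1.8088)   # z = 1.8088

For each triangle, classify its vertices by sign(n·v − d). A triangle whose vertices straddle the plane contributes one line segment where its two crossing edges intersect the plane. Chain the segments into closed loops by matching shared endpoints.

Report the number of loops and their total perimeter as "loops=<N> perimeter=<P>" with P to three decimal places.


Straddling triangles (8 of 16):
  (v1,v3,v2) [--+] → (0.456379, 0.456379, 1.8088)–(0.645427, 0, 1.8088)  len=0.4940
  (v3,v4,v2) [--+] → (0, 0.645427, 1.8088)–(0.456379, 0.456379, 1.8088)  len=0.4940
  (v4,v5,v2) [--+] → (-0.456379, 0.456379, 1.8088)–(0, 0.645427, 1.8088)  len=0.4940
  (v5,v6,v2) [--+] → (-0.645427, 0, 1.8088)–(-0.456379, 0.456379, 1.8088)  len=0.4940
  (v6,v7,v2) [--+] → (-0.456379, -0.456379, 1.8088)–(-0.645427, 0, 1.8088)  len=0.4940
  (v7,v8,v2) [--+] → (0, -0.645427, 1.8088)–(-0.456379, -0.456379, 1.8088)  len=0.4940
  (v8,v9,v2) [--+] → (0.456379, -0.456379, 1.8088)–(0, -0.645427, 1.8088)  len=0.4940
  (v9,v1,v2) [--+] → (0.645427, 0, 1.8088)–(0.456379, -0.456379, 1.8088)  len=0.4940

Chained into 1 loop(s):
  loop 1: 8 segments, perimeter = 3.9519
Total perimeter = 3.952

loops=1 perimeter=3.952


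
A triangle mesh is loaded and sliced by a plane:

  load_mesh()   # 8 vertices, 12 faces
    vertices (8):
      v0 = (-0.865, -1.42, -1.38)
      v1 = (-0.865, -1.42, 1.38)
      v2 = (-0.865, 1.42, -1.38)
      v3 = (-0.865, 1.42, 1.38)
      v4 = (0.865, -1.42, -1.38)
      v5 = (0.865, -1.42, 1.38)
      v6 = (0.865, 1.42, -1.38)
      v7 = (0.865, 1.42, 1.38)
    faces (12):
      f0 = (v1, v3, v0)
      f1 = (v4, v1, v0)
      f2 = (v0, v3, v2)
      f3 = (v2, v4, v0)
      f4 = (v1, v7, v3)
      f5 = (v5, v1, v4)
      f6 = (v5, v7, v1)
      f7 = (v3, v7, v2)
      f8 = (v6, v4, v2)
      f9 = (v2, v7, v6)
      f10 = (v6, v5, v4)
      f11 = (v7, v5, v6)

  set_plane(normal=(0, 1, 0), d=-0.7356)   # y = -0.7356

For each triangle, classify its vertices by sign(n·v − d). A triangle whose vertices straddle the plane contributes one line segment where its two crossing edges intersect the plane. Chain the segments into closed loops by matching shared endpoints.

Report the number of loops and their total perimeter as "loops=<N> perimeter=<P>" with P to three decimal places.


loops=1 perimeter=8.980

Straddling triangles (8 of 12):
  (v1,v3,v0) [-+-] → (-0.865, -0.7356, 1.38)–(-0.865, -0.7356, -0.714879)  len=2.0949
  (v0,v3,v2) [-++] → (-0.865, -0.7356, -0.714879)–(-0.865, -0.7356, -1.38)  len=0.6651
  (v2,v4,v0) [+--] → (0.448094, -0.7356, -1.38)–(-0.865, -0.7356, -1.38)  len=1.3131
  (v1,v7,v3) [-++] → (-0.448094, -0.7356, 1.38)–(-0.865, -0.7356, 1.38)  len=0.4169
  (v5,v7,v1) [-+-] → (0.865, -0.7356, 1.38)–(-0.448094, -0.7356, 1.38)  len=1.3131
  (v6,v4,v2) [+-+] → (0.865, -0.7356, -1.38)–(0.448094, -0.7356, -1.38)  len=0.4169
  (v6,v5,v4) [+--] → (0.865, -0.7356, 0.714879)–(0.865, -0.7356, -1.38)  len=2.0949
  (v7,v5,v6) [+-+] → (0.865, -0.7356, 1.38)–(0.865, -0.7356, 0.714879)  len=0.6651

Chained into 1 loop(s):
  loop 1: 8 segments, perimeter = 8.9800
Total perimeter = 8.980


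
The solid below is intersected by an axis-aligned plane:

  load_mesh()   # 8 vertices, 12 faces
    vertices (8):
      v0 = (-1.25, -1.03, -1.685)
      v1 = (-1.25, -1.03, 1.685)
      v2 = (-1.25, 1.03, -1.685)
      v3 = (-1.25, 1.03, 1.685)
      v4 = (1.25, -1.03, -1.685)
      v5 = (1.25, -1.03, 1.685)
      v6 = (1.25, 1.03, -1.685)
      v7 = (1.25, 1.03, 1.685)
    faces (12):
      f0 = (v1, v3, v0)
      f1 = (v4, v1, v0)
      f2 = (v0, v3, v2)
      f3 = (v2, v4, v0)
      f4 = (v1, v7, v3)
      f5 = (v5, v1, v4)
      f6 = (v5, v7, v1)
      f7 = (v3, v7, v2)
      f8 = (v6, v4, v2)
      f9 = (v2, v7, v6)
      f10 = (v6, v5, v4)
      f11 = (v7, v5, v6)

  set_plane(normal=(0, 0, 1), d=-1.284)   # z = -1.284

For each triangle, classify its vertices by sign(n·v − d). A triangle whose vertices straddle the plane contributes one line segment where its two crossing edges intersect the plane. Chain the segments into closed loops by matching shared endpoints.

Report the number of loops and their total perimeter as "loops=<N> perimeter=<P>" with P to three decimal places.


loops=1 perimeter=9.120

Straddling triangles (8 of 12):
  (v1,v3,v0) [++-] → (-1.25, -0.784878, -1.284)–(-1.25, -1.03, -1.284)  len=0.2451
  (v4,v1,v0) [-+-] → (0.952522, -1.03, -1.284)–(-1.25, -1.03, -1.284)  len=2.2025
  (v0,v3,v2) [-+-] → (-1.25, -0.784878, -1.284)–(-1.25, 1.03, -1.284)  len=1.8149
  (v5,v1,v4) [++-] → (0.952522, -1.03, -1.284)–(1.25, -1.03, -1.284)  len=0.2975
  (v3,v7,v2) [++-] → (-0.952522, 1.03, -1.284)–(-1.25, 1.03, -1.284)  len=0.2975
  (v2,v7,v6) [-+-] → (-0.952522, 1.03, -1.284)–(1.25, 1.03, -1.284)  len=2.2025
  (v6,v5,v4) [-+-] → (1.25, 0.784878, -1.284)–(1.25, -1.03, -1.284)  len=1.8149
  (v7,v5,v6) [++-] → (1.25, 0.784878, -1.284)–(1.25, 1.03, -1.284)  len=0.2451

Chained into 1 loop(s):
  loop 1: 8 segments, perimeter = 9.1200
Total perimeter = 9.120


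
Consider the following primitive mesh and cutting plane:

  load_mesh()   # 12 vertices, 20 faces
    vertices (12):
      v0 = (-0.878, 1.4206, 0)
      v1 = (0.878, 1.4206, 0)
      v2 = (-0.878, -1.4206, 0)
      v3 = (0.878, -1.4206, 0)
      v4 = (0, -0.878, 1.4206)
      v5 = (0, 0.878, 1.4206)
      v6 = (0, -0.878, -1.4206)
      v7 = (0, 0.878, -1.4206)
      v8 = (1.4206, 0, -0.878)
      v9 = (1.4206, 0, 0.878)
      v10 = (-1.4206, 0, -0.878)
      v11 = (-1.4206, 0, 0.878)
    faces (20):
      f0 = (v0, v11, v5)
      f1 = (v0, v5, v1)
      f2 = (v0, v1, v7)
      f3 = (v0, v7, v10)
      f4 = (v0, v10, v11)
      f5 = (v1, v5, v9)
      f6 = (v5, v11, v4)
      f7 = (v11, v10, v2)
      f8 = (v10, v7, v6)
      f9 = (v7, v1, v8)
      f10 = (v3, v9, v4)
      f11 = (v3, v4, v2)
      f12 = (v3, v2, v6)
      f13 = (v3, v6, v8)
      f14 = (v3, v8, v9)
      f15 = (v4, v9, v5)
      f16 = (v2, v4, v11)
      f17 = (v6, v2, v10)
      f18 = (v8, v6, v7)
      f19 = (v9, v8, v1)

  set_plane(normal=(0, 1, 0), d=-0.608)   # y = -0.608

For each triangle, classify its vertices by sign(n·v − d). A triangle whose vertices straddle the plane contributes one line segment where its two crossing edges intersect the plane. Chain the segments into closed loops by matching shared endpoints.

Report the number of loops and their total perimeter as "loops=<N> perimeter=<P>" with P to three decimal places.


Straddling triangles (10 of 20):
  (v5,v11,v4) [++-] → (-0.436859, -0.608, 1.25374)–(0, -0.608, 1.4206)  len=0.4676
  (v11,v10,v2) [++-] → (-1.18837, -0.608, -0.502226)–(-1.18837, -0.608, 0.502226)  len=1.0045
  (v10,v7,v6) [++-] → (0, -0.608, -1.4206)–(-0.436859, -0.608, -1.25374)  len=0.4676
  (v3,v9,v4) [-+-] → (1.18837, -0.608, 0.502226)–(0.436859, -0.608, 1.25374)  len=1.0628
  (v3,v6,v8) [--+] → (0.436859, -0.608, -1.25374)–(1.18837, -0.608, -0.502226)  len=1.0628
  (v3,v8,v9) [-++] → (1.18837, -0.608, -0.502226)–(1.18837, -0.608, 0.502226)  len=1.0045
  (v4,v9,v5) [-++] → (0.436859, -0.608, 1.25374)–(0, -0.608, 1.4206)  len=0.4676
  (v2,v4,v11) [--+] → (-0.436859, -0.608, 1.25374)–(-1.18837, -0.608, 0.502226)  len=1.0628
  (v6,v2,v10) [--+] → (-1.18837, -0.608, -0.502226)–(-0.436859, -0.608, -1.25374)  len=1.0628
  (v8,v6,v7) [+-+] → (0.436859, -0.608, -1.25374)–(0, -0.608, -1.4206)  len=0.4676

Chained into 1 loop(s):
  loop 1: 10 segments, perimeter = 8.1307
Total perimeter = 8.131

loops=1 perimeter=8.131
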